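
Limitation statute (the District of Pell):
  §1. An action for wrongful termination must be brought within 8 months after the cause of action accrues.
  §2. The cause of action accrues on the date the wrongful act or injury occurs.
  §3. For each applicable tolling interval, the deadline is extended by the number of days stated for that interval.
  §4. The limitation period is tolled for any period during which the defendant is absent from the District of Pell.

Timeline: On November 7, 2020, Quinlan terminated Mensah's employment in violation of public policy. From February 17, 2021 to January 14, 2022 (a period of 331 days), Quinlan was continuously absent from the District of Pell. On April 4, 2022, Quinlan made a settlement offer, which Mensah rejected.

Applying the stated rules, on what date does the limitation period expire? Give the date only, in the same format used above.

June 3, 2022

The cause of action accrued on November 7, 2020, the date of the act.
The untolled deadline — 8 months after November 7, 2020 — is July 7, 2021.
The period was tolled for 331 days by the defendant's absence from the jurisdiction (February 17, 2021 to January 14, 2022), pushing the deadline to June 3, 2022.
The other events in the timeline have no effect on the limitation period under the stated rules.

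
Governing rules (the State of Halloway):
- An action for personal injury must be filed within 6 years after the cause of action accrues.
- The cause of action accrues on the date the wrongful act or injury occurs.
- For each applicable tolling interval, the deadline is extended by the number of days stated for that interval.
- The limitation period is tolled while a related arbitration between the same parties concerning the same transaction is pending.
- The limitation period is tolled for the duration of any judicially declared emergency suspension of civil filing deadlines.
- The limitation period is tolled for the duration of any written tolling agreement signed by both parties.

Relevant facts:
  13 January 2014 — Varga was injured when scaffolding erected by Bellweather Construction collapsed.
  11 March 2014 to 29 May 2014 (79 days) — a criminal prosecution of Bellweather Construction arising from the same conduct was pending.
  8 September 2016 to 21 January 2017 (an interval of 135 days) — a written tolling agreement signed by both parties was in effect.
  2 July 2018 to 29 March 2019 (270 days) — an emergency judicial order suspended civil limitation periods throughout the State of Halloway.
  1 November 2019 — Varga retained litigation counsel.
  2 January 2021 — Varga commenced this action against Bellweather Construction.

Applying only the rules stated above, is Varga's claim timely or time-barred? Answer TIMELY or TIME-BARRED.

The claim accrued on 13 January 2014, when the wrongful act occurred.
Adding the 6 years base period to 13 January 2014 gives a deadline of 13 January 2020, before any tolling.
Because the written tolling agreement ran from 8 September 2016 to 21 January 2017, the deadline is extended by 135 days to 27 May 2020.
The period was tolled for 270 days by the emergency suspension of filing deadlines (2 July 2018 to 29 March 2019), pushing the deadline to 21 February 2021.
No stated provision tolls the period for a criminal prosecution, so the interval from 11 March 2014 to 29 May 2014 has no effect on the deadline.
None of the other events listed affects the running of the period under the stated rules.
The 2 January 2021 filing precedes the 21 February 2021 deadline; the claim is timely.

TIMELY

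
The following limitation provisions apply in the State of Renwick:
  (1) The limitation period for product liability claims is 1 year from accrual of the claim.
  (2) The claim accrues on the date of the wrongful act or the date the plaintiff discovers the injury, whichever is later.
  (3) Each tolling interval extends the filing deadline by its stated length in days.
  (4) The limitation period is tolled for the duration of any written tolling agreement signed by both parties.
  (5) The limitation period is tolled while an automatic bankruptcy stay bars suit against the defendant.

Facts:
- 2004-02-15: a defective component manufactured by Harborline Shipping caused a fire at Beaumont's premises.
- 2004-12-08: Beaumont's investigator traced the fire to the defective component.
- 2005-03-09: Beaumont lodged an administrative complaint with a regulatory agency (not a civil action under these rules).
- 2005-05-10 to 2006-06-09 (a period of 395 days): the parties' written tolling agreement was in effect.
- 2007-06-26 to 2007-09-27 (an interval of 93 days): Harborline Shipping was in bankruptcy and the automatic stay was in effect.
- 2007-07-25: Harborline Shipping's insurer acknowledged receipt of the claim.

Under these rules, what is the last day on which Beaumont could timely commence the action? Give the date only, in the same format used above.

Because discovery on 2004-12-08 post-dates the 2004-02-15 act, accrual under the later-of rule falls on 2004-12-08.
Adding the 1 year base period to 2004-12-08 gives a deadline of 2005-12-08, before any tolling.
The written tolling agreement from 2005-05-10 to 2006-06-09 tolled the period for 395 days, extending the deadline to 2007-01-07.
By the time the automatic bankruptcy stay began on 2007-06-26, the limitation period had already expired on 2007-01-07; that interval cannot revive it.
None of the other events listed affects the running of the period under the stated rules.

2007-01-07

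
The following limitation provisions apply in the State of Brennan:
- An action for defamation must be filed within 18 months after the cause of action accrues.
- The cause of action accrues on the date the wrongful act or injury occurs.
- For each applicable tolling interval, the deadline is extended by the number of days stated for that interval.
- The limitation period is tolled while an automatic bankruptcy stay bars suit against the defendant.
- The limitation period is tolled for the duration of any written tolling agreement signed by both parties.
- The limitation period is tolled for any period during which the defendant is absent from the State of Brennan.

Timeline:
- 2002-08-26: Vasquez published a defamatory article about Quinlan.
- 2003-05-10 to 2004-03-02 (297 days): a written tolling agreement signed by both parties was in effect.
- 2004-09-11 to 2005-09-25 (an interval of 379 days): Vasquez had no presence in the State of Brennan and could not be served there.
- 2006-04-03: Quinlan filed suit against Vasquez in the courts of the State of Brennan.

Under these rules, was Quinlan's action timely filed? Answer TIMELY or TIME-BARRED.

TIME-BARRED

The cause of action accrued on 2002-08-26, the date of the act.
Adding the 18 months base period to 2002-08-26 gives a deadline of 2004-02-26, before any tolling.
The period was tolled for 297 days by the written tolling agreement (2003-05-10 to 2004-03-02), pushing the deadline to 2004-12-19.
Because the defendant's absence from the jurisdiction ran from 2004-09-11 to 2005-09-25, the deadline is extended by 379 days to 2006-01-02.
Quinlan filed on 2006-04-03, after the 2006-01-02 deadline, so the action is time-barred.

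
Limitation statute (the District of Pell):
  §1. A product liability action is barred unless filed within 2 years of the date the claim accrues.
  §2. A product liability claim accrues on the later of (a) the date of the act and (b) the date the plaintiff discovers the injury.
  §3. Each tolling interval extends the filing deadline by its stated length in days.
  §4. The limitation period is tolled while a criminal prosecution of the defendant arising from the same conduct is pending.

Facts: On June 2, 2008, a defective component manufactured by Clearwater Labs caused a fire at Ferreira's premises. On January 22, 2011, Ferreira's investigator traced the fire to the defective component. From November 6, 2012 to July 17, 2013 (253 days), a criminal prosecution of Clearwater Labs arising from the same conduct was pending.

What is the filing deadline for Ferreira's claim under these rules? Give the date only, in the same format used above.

October 2, 2013

Taking the later of the act (June 2, 2008) and discovery (January 22, 2011), the claim accrued on January 22, 2011.
2 years from January 22, 2011 is January 22, 2013.
The period was tolled for 253 days by the pending criminal prosecution (November 6, 2012 to July 17, 2013), pushing the deadline to October 2, 2013.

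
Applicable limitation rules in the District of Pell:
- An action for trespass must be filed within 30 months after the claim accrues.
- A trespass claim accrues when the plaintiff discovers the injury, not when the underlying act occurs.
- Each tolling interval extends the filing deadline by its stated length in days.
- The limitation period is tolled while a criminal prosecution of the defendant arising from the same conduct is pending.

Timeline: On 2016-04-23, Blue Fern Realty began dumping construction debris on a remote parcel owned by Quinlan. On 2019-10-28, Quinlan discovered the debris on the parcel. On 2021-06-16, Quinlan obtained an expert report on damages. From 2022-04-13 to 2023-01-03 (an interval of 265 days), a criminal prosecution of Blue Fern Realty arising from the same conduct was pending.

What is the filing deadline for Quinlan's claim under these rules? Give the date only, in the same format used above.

Under the discovery rule, the claim accrued on 2019-10-28, when Quinlan discovered the injury — not on the 2016-04-23 date of the underlying act.
The untolled deadline — 30 months after 2019-10-28 — is 2022-04-28.
Because the pending criminal prosecution ran from 2022-04-13 to 2023-01-03, the deadline is extended by 265 days to 2023-01-18.
None of the other events listed affects the running of the period under the stated rules.

2023-01-18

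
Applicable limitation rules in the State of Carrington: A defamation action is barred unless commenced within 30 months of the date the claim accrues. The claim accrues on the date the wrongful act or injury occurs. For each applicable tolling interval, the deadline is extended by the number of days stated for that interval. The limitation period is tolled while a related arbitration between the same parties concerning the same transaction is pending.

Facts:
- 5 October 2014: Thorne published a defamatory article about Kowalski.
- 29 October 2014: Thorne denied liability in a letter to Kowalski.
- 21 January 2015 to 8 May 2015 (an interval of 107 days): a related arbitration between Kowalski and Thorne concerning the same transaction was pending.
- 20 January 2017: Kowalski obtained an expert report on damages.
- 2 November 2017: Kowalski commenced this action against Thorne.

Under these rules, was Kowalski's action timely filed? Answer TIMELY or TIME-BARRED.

The claim accrued on 5 October 2014, when the wrongful act occurred.
30 months from 5 October 2014 is 5 April 2017.
The pending related arbitration from 21 January 2015 to 8 May 2015 tolled the period for 107 days, extending the deadline to 21 July 2017.
The other events in the timeline have no effect on the limitation period under the stated rules.
Filing on 2 November 2017 missed the 21 July 2017 deadline — the action is time-barred.

TIME-BARRED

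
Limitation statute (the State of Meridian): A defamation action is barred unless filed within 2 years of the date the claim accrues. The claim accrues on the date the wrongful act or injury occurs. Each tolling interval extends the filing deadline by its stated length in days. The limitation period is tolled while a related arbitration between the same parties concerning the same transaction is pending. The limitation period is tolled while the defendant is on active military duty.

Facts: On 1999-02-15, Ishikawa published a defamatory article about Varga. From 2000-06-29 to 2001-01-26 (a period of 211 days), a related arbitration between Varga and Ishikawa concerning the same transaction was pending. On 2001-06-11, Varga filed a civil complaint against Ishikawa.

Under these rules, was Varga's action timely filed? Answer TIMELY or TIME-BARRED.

TIMELY

The claim accrued on 1999-02-15, when the wrongful act occurred.
Adding the 2 years base period to 1999-02-15 gives a deadline of 2001-02-15, before any tolling.
The pending related arbitration from 2000-06-29 to 2001-01-26 tolled the period for 211 days, extending the deadline to 2001-09-14.
Varga filed on 2001-06-11, before the 2001-09-14 deadline, so the action is timely.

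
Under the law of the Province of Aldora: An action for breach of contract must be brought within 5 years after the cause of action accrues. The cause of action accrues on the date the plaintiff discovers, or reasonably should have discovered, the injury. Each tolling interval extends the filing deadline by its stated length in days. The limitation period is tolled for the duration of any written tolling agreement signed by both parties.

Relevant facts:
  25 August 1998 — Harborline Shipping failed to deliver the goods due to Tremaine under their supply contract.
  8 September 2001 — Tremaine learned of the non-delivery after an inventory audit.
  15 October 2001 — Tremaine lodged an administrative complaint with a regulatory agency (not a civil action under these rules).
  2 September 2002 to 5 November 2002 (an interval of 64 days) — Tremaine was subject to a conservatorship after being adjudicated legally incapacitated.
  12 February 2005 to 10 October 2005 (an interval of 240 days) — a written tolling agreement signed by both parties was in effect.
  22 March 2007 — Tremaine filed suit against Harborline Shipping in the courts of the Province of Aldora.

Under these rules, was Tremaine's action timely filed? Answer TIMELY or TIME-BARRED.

Accrual is tied to discovery, so the period began on 8 September 2001 rather than on 25 August 1998 when the act occurred.
5 years from 8 September 2001 is 8 September 2006.
The period was tolled for 240 days by the written tolling agreement (12 February 2005 to 10 October 2005), pushing the deadline to 6 May 2007.
The plaintiff's legal incapacity from 2 September 2002 to 5 November 2002 does not toll the period, because no stated rule makes the plaintiff's incapacity a tolling event.
The other events in the timeline have no effect on the limitation period under the stated rules.
The 22 March 2007 filing precedes the 6 May 2007 deadline; the claim is timely.

TIMELY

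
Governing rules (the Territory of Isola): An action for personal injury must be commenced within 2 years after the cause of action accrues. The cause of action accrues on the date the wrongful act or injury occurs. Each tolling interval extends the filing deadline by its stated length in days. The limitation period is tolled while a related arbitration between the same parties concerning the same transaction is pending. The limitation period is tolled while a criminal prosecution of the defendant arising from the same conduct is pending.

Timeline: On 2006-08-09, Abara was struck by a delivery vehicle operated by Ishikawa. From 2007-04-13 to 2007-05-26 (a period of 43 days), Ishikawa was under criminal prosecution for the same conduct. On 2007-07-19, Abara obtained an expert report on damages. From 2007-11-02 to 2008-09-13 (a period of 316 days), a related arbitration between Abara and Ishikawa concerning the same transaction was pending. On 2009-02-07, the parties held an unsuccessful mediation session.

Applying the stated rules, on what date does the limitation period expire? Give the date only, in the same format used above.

The cause of action accrued on 2006-08-09, the date of the act.
2 years from 2006-08-09 is 2008-08-09.
The period was tolled for 43 days by the pending criminal prosecution (2007-04-13 to 2007-05-26), pushing the deadline to 2008-09-21.
Because the pending related arbitration ran from 2007-11-02 to 2008-09-13, the deadline is extended by 316 days to 2009-08-03.
Nothing else in the chronology tolls or restarts the period.

2009-08-03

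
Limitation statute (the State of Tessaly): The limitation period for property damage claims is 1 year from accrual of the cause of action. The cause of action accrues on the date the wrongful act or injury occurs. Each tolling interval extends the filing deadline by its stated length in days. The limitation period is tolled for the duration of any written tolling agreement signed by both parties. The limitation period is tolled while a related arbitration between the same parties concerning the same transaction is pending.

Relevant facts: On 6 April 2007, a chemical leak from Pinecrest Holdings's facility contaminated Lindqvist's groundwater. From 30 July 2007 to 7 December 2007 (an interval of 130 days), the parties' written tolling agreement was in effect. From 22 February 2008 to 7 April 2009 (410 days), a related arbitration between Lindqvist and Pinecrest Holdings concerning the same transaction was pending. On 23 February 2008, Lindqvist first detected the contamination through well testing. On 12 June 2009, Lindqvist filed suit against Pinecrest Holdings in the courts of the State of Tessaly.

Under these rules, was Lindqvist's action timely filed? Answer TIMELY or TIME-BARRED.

TIMELY

The claim accrued on 6 April 2007, when the wrongful act occurred; under the stated occurrence rule the 23 February 2008 discovery does not delay accrual.
The untolled deadline — 1 year after 6 April 2007 — is 6 April 2008.
Because the written tolling agreement ran from 30 July 2007 to 7 December 2007, the deadline is extended by 130 days to 14 August 2008.
Because the pending related arbitration ran from 22 February 2008 to 7 April 2009, the deadline is extended by 410 days to 28 September 2009.
Filing on 12 June 2009 beat the 28 September 2009 deadline — the action is timely.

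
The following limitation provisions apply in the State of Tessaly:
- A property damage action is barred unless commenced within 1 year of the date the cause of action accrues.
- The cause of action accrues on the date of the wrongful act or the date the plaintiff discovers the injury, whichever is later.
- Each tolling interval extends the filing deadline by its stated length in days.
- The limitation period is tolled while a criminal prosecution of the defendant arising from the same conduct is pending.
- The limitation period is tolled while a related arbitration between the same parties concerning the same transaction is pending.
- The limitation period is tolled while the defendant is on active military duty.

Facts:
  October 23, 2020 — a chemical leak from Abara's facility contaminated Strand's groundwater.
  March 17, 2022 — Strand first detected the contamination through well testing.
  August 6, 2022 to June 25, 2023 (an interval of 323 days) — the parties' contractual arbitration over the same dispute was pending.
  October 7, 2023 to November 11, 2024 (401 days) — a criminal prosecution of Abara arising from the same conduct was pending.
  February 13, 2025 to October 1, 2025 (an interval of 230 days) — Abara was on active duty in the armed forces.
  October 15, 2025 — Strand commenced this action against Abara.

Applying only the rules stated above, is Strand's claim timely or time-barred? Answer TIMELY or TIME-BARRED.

TIMELY

Because discovery on March 17, 2022 post-dates the October 23, 2020 act, accrual under the later-of rule falls on March 17, 2022.
1 year from March 17, 2022 is March 17, 2023.
The period was tolled for 323 days by the pending related arbitration (August 6, 2022 to June 25, 2023), pushing the deadline to February 3, 2024.
The pending criminal prosecution from October 7, 2023 to November 11, 2024 tolled the period for 401 days, extending the deadline to March 10, 2025.
The defendant's active military service from February 13, 2025 to October 1, 2025 tolled the period for 230 days, extending the deadline to October 26, 2025.
The October 15, 2025 filing precedes the October 26, 2025 deadline; the claim is timely.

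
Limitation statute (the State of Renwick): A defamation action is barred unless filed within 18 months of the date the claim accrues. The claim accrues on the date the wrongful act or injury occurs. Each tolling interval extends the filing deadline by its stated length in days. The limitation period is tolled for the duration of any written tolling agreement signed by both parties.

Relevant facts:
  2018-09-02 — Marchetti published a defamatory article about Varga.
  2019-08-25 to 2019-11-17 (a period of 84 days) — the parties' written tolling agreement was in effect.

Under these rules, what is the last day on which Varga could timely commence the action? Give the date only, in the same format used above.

The limitation period began to run on 2018-09-02.
18 months from 2018-09-02 is 2020-03-02.
The written tolling agreement from 2019-08-25 to 2019-11-17 tolled the period for 84 days, extending the deadline to 2020-05-25.

2020-05-25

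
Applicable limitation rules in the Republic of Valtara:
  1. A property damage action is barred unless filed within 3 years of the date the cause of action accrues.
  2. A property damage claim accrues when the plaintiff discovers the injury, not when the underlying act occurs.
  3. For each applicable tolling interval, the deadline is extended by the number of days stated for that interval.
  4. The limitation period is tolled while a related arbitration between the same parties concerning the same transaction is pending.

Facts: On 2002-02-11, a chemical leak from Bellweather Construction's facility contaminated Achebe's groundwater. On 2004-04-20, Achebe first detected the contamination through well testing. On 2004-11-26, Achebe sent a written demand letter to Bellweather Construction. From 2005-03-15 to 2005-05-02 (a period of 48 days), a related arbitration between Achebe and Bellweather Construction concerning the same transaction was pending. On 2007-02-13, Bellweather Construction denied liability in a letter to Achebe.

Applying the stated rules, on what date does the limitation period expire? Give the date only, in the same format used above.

Under the discovery rule, the claim accrued on 2004-04-20, when Achebe discovered the injury — not on the 2002-02-11 date of the underlying act.
3 years from 2004-04-20 is 2007-04-20.
Because the pending related arbitration ran from 2005-03-15 to 2005-05-02, the deadline is extended by 48 days to 2007-06-07.
Nothing else in the chronology tolls or restarts the period.

2007-06-07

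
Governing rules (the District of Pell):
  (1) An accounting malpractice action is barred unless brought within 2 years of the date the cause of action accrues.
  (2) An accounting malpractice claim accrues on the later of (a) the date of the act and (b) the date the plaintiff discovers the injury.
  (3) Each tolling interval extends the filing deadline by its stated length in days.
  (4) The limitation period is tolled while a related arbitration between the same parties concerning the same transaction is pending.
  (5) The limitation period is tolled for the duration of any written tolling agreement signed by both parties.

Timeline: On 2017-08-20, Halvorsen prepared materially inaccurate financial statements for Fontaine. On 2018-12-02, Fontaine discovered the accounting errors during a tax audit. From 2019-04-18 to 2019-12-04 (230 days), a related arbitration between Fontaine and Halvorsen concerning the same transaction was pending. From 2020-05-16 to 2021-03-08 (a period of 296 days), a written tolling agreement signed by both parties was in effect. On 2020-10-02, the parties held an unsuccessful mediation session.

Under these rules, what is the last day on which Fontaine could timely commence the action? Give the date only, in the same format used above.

Because discovery on 2018-12-02 post-dates the 2017-08-20 act, accrual under the later-of rule falls on 2018-12-02.
The untolled deadline — 2 years after 2018-12-02 — is 2020-12-02.
The pending related arbitration from 2019-04-18 to 2019-12-04 tolled the period for 230 days, extending the deadline to 2021-07-20.
The period was tolled for 296 days by the written tolling agreement (2020-05-16 to 2021-03-08), pushing the deadline to 2022-05-12.
Nothing else in the chronology tolls or restarts the period.

2022-05-12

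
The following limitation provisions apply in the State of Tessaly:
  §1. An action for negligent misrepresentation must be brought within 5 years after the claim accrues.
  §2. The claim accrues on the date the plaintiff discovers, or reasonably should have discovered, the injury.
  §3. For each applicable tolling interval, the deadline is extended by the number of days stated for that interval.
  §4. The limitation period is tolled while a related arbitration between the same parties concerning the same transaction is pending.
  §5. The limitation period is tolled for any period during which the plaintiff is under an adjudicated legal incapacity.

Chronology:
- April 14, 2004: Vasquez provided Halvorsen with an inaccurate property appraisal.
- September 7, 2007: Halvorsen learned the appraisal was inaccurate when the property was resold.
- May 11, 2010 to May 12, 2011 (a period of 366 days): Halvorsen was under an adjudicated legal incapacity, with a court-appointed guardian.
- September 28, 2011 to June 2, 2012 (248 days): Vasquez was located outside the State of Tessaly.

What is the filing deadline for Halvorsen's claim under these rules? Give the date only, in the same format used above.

The claim did not accrue until Halvorsen discovered the injury on September 7, 2007; the April 14, 2004 act date does not start the clock under the stated rule.
Adding the 5 years base period to September 7, 2007 gives a deadline of September 7, 2012, before any tolling.
Because the plaintiff's legal incapacity ran from May 11, 2010 to May 12, 2011, the deadline is extended by 366 days to September 8, 2013.
No stated provision tolls the period for the defendant's absence, so the interval from September 28, 2011 to June 2, 2012 has no effect on the deadline.

September 8, 2013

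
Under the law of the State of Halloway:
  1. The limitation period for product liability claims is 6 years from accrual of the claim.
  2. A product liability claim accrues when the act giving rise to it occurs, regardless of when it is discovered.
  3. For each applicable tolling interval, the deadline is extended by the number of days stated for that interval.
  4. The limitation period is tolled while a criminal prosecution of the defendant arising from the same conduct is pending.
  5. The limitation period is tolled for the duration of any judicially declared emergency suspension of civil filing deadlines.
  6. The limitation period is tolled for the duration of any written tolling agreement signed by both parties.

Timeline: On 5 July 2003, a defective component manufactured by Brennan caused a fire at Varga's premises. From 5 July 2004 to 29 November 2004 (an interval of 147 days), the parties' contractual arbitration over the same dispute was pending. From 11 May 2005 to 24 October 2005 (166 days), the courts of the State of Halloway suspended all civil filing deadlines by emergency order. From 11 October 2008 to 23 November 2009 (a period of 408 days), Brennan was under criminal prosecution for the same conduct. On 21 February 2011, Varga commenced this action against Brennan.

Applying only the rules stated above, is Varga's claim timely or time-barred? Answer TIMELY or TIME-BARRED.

TIME-BARRED

The limitation period began to run on 5 July 2003.
6 years from 5 July 2003 is 5 July 2009.
The period was tolled for 166 days by the emergency suspension of filing deadlines (11 May 2005 to 24 October 2005), pushing the deadline to 18 December 2009.
The period was tolled for 408 days by the pending criminal prosecution (11 October 2008 to 23 November 2009), pushing the deadline to 30 January 2011.
No stated provision tolls the period for a pending arbitration, so the interval from 5 July 2004 to 29 November 2004 has no effect on the deadline.
Filing on 21 February 2011 missed the 30 January 2011 deadline — the action is time-barred.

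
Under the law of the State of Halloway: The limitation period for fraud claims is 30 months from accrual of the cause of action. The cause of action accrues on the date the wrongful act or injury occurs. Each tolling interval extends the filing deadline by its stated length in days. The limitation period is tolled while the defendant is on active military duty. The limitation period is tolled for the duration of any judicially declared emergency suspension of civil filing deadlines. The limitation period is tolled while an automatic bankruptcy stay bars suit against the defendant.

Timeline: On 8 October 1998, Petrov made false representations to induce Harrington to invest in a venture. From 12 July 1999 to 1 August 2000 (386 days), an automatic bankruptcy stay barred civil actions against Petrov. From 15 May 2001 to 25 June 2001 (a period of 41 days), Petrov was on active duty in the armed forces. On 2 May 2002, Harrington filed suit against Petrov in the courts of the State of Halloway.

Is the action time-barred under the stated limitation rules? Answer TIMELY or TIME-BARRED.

The claim accrued on 8 October 1998, when the wrongful act occurred.
Adding the 30 months base period to 8 October 1998 gives a deadline of 8 April 2001, before any tolling.
Because the automatic bankruptcy stay ran from 12 July 1999 to 1 August 2000, the deadline is extended by 386 days to 29 April 2002.
The period was tolled for 41 days by the defendant's active military service (15 May 2001 to 25 June 2001), pushing the deadline to 9 June 2002.
The 2 May 2002 filing precedes the 9 June 2002 deadline; the claim is timely.

TIMELY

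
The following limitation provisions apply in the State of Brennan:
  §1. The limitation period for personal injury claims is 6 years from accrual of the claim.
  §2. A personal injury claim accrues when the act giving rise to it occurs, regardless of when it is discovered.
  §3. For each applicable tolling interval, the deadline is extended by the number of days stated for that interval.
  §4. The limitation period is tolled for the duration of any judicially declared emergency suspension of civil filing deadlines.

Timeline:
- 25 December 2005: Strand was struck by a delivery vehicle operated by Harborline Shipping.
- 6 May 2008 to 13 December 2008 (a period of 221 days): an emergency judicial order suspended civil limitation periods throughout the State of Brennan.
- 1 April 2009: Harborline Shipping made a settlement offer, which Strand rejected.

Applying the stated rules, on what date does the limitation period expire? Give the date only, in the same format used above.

The claim accrued on 25 December 2005, when the wrongful act occurred.
6 years from 25 December 2005 is 25 December 2011.
Because the emergency suspension of filing deadlines ran from 6 May 2008 to 13 December 2008, the deadline is extended by 221 days to 2 August 2012.
None of the other events listed affects the running of the period under the stated rules.

2 August 2012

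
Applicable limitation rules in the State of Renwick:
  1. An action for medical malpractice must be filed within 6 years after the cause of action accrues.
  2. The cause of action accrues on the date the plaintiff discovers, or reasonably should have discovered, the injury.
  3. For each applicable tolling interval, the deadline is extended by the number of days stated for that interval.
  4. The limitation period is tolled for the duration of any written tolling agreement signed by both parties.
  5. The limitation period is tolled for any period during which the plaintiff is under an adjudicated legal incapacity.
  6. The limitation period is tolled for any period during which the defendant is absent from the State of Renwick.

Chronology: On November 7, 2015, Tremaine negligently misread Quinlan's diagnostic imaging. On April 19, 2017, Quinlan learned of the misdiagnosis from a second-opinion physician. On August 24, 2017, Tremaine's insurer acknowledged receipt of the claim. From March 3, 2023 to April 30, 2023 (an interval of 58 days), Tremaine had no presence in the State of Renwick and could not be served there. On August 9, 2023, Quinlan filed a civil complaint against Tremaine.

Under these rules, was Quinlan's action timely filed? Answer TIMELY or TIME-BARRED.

The claim did not accrue until Quinlan discovered the injury on April 19, 2017; the November 7, 2015 act date does not start the clock under the stated rule.
The untolled deadline — 6 years after April 19, 2017 — is April 19, 2023.
The defendant's absence from the jurisdiction from March 3, 2023 to April 30, 2023 tolled the period for 58 days, extending the deadline to June 16, 2023.
Nothing else in the chronology tolls or restarts the period.
Filing on August 9, 2023 missed the June 16, 2023 deadline — the action is time-barred.

TIME-BARRED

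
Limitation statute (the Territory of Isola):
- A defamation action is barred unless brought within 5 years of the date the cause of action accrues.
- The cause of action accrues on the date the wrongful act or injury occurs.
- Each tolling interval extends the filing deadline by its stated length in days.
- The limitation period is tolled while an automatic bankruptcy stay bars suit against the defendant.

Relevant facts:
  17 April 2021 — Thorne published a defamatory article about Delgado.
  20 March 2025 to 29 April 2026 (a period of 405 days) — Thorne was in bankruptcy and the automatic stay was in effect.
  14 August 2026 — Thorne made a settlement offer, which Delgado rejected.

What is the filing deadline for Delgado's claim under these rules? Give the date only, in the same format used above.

27 May 2027

The claim accrued on 17 April 2021, when the wrongful act occurred.
5 years from 17 April 2021 is 17 April 2026.
Because the automatic bankruptcy stay ran from 20 March 2025 to 29 April 2026, the deadline is extended by 405 days to 27 May 2027.
None of the other events listed affects the running of the period under the stated rules.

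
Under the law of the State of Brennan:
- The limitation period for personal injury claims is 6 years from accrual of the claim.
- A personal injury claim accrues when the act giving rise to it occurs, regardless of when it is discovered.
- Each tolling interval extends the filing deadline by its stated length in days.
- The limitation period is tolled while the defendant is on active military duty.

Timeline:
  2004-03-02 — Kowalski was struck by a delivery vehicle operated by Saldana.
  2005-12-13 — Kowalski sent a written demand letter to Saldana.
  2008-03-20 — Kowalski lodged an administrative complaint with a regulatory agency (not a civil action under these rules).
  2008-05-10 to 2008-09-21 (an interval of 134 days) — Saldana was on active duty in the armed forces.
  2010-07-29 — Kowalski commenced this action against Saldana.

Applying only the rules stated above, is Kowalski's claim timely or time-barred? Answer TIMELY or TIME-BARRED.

The limitation period began to run on 2004-03-02.
Adding the 6 years base period to 2004-03-02 gives a deadline of 2010-03-02, before any tolling.
Because the defendant's active military service ran from 2008-05-10 to 2008-09-21, the deadline is extended by 134 days to 2010-07-14.
The other events in the timeline have no effect on the limitation period under the stated rules.
Filing on 2010-07-29 missed the 2010-07-14 deadline — the action is time-barred.

TIME-BARRED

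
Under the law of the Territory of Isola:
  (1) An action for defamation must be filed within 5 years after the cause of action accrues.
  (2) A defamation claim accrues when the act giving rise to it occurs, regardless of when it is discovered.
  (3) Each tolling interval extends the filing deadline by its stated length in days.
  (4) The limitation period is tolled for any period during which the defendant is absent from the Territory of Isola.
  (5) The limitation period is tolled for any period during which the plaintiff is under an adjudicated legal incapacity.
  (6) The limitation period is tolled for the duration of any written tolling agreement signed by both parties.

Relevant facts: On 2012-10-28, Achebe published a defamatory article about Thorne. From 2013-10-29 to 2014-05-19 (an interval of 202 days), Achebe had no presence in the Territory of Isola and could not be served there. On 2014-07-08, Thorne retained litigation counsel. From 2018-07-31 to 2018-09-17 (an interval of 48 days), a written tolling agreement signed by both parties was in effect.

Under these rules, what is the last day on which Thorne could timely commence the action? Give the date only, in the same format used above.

2018-05-18

The claim accrued on 2012-10-28, when the wrongful act occurred.
5 years from 2012-10-28 is 2017-10-28.
Because the defendant's absence from the jurisdiction ran from 2013-10-29 to 2014-05-19, the deadline is extended by 202 days to 2018-05-18.
By the time the written tolling agreement began on 2018-07-31, the limitation period had already expired on 2018-05-18; that interval cannot revive it.
None of the other events listed affects the running of the period under the stated rules.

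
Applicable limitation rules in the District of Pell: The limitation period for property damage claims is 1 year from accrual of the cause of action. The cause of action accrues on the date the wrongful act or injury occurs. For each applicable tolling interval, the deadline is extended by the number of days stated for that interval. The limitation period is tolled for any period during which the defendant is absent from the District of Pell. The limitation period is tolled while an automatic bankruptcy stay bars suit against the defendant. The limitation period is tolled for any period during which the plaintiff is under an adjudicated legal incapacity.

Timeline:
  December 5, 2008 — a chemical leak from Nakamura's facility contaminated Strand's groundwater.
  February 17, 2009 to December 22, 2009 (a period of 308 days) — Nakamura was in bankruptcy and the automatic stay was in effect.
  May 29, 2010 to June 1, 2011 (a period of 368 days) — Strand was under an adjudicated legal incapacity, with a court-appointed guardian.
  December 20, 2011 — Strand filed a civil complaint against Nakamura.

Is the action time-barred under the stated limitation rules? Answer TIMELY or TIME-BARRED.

TIME-BARRED

The cause of action accrued on December 5, 2008, the date of the act.
1 year from December 5, 2008 is December 5, 2009.
The automatic bankruptcy stay from February 17, 2009 to December 22, 2009 tolled the period for 308 days, extending the deadline to October 9, 2010.
Because the plaintiff's legal incapacity ran from May 29, 2010 to June 1, 2011, the deadline is extended by 368 days to October 12, 2011.
Filing on December 20, 2011 missed the October 12, 2011 deadline — the action is time-barred.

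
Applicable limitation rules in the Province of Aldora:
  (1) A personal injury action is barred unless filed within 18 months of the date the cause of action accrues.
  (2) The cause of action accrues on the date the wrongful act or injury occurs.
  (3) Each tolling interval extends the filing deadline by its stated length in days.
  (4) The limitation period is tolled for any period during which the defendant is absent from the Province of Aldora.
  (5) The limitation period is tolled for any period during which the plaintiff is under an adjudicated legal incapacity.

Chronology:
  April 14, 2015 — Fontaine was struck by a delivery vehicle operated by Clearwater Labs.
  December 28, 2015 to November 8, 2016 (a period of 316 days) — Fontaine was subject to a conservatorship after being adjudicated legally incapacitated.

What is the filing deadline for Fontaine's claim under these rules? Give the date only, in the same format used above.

August 26, 2017

The claim accrued on April 14, 2015, when the wrongful act occurred.
18 months from April 14, 2015 is October 14, 2016.
Because the plaintiff's legal incapacity ran from December 28, 2015 to November 8, 2016, the deadline is extended by 316 days to August 26, 2017.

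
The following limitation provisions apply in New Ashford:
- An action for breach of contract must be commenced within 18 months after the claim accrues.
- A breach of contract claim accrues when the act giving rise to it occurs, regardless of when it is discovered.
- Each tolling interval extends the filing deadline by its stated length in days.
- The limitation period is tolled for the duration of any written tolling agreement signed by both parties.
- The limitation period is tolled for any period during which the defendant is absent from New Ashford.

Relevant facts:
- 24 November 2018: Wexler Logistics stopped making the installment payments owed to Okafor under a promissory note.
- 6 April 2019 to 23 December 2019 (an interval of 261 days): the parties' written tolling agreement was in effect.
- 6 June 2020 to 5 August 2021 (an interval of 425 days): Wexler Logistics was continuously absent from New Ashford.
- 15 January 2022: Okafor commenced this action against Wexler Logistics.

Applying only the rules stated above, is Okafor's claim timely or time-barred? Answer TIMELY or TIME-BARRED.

The limitation period began to run on 24 November 2018.
The untolled deadline — 18 months after 24 November 2018 — is 24 May 2020.
The written tolling agreement from 6 April 2019 to 23 December 2019 tolled the period for 261 days, extending the deadline to 9 February 2021.
Because the defendant's absence from the jurisdiction ran from 6 June 2020 to 5 August 2021, the deadline is extended by 425 days to 10 April 2022.
Filing on 15 January 2022 beat the 10 April 2022 deadline — the action is timely.

TIMELY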